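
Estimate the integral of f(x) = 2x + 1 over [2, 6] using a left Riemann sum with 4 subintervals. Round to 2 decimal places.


Left Riemann sum uses left endpoints of each subinterval.
Interval: [2, 6], n = 4
dx = (6 - 2) / 4 = 1
Left endpoints: [2, 3, 4, 5]
f values: [5, 7, 9, 11]
Sum = dx * (sum of f values)
= 1 * 32
= 32 = 32.00

32.00


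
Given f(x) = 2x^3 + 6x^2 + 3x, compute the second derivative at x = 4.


First derivative:
f'(x) = 6x^2 + 12x + 3
Second derivative:
f''(x) = 12x + 12
Substitute x = 4:
f''(4) = 12 * 4 + 12
= 48 + 12
= 60

60


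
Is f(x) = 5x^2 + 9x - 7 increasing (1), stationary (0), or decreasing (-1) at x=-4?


Compute f'(x) to determine behavior:
f'(x) = 10x + 9
f'(-4) = 10 * (-4) + 9
= -40 + 9
= -31
Since f'(-4) < 0, the function is decreasing (-1)

-1


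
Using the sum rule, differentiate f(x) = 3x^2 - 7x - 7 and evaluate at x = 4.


Differentiate term by term using power and sum rules:
f(x) = 3x^2 - 7x - 7
f'(x) = 6x - 7
Substitute x = 4:
f'(4) = 6 * 4 - 7
= 24 - 7
= 17

17


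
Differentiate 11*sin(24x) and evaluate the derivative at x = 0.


Apply the chain rule to differentiate 11*sin(24x):
d/dx [11*sin(24x)]
= 11 * cos(24x) * d/dx(24x)
= 11 * 24 * cos(24x)
= 264 * cos(24x)
Evaluate at x = 0:
= 264 * cos(0)
= 264 * 1
= 264

264


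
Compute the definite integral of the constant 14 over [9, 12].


The integral of a constant k over [a, b] equals k * (b - a).
integral from 9 to 12 of 14 dx
= 14 * (12 - 9)
= 14 * 3
= 42

42


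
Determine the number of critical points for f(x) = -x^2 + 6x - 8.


Find where f'(x) = 0:
f'(x) = -2x + 6
Set f'(x) = 0:
-2x + 6 = 0
x = -6 / (-2) = 3
This is a linear equation in x, so there is exactly one solution.
Number of critical points: 1

1


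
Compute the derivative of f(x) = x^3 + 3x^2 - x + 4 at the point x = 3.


Differentiate f(x) = x^3 + 3x^2 - x + 4 term by term:
f'(x) = 3x^2 + 6x - 1
Substitute x = 3:
f'(3) = 3 * 3^2 + 6 * 3 - 1
= 27 + 18 - 1
= 44

44


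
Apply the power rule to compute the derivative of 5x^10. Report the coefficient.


We apply the power rule: d/dx [ax^n] = a*n * x^(n-1)
d/dx [5x^10]
= 5 * 10 * x^(10-1)
= 50x^9
The coefficient is 50

50


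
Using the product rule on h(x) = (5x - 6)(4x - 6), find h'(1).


Let u(x) = 5x - 6 and v(x) = 4x - 6
u'(x) = 5
v'(x) = 4
Product rule: h'(x) = u'(x)*v(x) + u(x)*v'(x)
= 5 * (4x - 6) + (5x - 6) * 4
At x = 1:
u(1) = 5 * 1 - 6 = -1
v(1) = 4 * 1 - 6 = -2
h'(1) = 5 * (-2) + (-1) * 4
= -10 - 4
= -14

-14


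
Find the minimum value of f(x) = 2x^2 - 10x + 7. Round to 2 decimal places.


For a quadratic f(x) = ax^2 + bx + c with a > 0, the minimum is at the vertex.
Vertex x-coordinate: x = -b/(2a)
x = -(-10) / (2 * 2)
x = 10/4 = 5/2
Substitute back to find the minimum value:
f(5/2) = 2 * (5/2)^2 - 10 * (5/2) + 7
= 25/2 - 25 + 7
= -11/2 = -5.50

-5.50


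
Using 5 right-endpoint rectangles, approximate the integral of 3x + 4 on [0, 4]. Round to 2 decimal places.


Right Riemann sum uses right endpoints of each subinterval.
Interval: [0, 4], n = 5
dx = (4 - 0) / 5 = 4/5
Right endpoints: [4/5, 8/5, 12/5, 16/5, 4]
f values: [32/5, 44/5, 56/5, 68/5, 16]
Sum = dx * (sum of f values)
= 4/5 * 56
= 224/5 = 44.80

44.80


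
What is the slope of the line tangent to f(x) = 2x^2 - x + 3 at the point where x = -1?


The slope of the tangent line equals f'(x) at the point.
f(x) = 2x^2 - x + 3
f'(x) = 4x - 1
At x = -1:
f'(-1) = 4 * (-1) - 1
= -4 - 1
= -5

-5


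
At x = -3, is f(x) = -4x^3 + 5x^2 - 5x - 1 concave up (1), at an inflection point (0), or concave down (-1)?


Concavity is determined by the sign of f''(x).
f(x) = -4x^3 + 5x^2 - 5x - 1
f'(x) = -12x^2 + 10x - 5
f''(x) = -24x + 10
f''(-3) = -24 * (-3) + 10
= 72 + 10
= 82
Since f''(-3) > 0, the function is concave up (1)

1


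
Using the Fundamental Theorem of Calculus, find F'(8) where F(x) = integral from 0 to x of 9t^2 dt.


By the Fundamental Theorem of Calculus (Part 1):
If F(x) = integral from 0 to x of f(t) dt, then F'(x) = f(x)
Here f(t) = 9t^2
So F'(x) = 9x^2
Evaluate at x = 8:
F'(8) = 9 * 8^2
= 9 * 64
= 576

576


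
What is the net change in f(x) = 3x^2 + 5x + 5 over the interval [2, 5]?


Net change = f(b) - f(a)
f(x) = 3x^2 + 5x + 5
Compute f(5):
f(5) = 3 * 5^2 + 5 * 5 + 5
= 75 + 25 + 5
= 105
Compute f(2):
f(2) = 3 * 2^2 + 5 * 2 + 5
= 12 + 10 + 5
= 27
Net change = 105 - 27 = 78

78


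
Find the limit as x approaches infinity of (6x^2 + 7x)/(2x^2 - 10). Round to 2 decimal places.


For limits at infinity with equal-degree polynomials,
we compare leading coefficients.
Numerator leading term: 6x^2
Denominator leading term: 2x^2
Divide both by x^2:
lim = (6 + 7/x) / (2 - 10/x^2)
As x -> infinity, the 1/x and 1/x^2 terms vanish:
= 6/2 = 3 = 3.00

3.00


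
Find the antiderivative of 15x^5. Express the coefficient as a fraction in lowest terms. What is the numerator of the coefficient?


Apply the power rule for integration:
integral of ax^n dx = a/(n+1) * x^(n+1) + C
integral of 15x^5 dx
= 15/6 * x^6 + C
= 5/2 * x^6 + C
The coefficient in lowest terms is 5/2, and its numerator is 5

5


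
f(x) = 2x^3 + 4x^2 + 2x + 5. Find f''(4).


First derivative:
f'(x) = 6x^2 + 8x + 2
Second derivative:
f''(x) = 12x + 8
Substitute x = 4:
f''(4) = 12 * 4 + 8
= 48 + 8
= 56

56


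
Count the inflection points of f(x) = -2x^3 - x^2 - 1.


Inflection points occur where f''(x) = 0 and concavity changes.
f(x) = -2x^3 - x^2 - 1
f'(x) = -6x^2 - 2x
f''(x) = -12x - 2
Set f''(x) = 0:
-12x - 2 = 0
x = 2 / (-12) = -1/6
Since f''(x) is linear (degree 1), it changes sign at this point.
Therefore there is exactly 1 inflection point.

1


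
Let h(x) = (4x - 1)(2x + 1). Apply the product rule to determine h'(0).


Let u(x) = 4x - 1 and v(x) = 2x + 1
u'(x) = 4
v'(x) = 2
Product rule: h'(x) = u'(x)*v(x) + u(x)*v'(x)
= 4 * (2x + 1) + (4x - 1) * 2
At x = 0:
u(0) = 4 * 0 - 1 = -1
v(0) = 2 * 0 + 1 = 1
h'(0) = 4 * 1 + (-1) * 2
= 4 - 2
= 2

2


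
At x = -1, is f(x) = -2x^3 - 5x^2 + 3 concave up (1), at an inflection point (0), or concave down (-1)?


Concavity is determined by the sign of f''(x).
f(x) = -2x^3 - 5x^2 + 3
f'(x) = -6x^2 - 10x
f''(x) = -12x - 10
f''(-1) = -12 * (-1) - 10
= 12 - 10
= 2
Since f''(-1) > 0, the function is concave up (1)

1


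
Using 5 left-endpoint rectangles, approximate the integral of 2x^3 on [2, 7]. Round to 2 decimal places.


Left Riemann sum uses left endpoints of each subinterval.
Interval: [2, 7], n = 5
dx = (7 - 2) / 5 = 1
Left endpoints: [2, 3, 4, 5, 6]
f values: [16, 54, 128, 250, 432]
Sum = dx * (sum of f values)
= 1 * 880
= 880 = 880.00

880.00


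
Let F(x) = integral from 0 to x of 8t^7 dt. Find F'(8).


By the Fundamental Theorem of Calculus (Part 1):
If F(x) = integral from 0 to x of f(t) dt, then F'(x) = f(x)
Here f(t) = 8t^7
So F'(x) = 8x^7
Evaluate at x = 8:
F'(8) = 8 * 8^7
= 8 * 2097152
= 16777216

16777216


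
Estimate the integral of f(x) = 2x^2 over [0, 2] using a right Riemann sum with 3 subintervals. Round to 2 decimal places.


Right Riemann sum uses right endpoints of each subinterval.
Interval: [0, 2], n = 3
dx = (2 - 0) / 3 = 2/3
Right endpoints: [2/3, 4/3, 2]
f values: [8/9, 32/9, 8]
Sum = dx * (sum of f values)
= 2/3 * 112/9
= 224/27 ≈ 8.30

8.30


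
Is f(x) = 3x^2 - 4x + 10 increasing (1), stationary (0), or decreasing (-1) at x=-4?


Compute f'(x) to determine behavior:
f'(x) = 6x - 4
f'(-4) = 6 * (-4) - 4
= -24 - 4
= -28
Since f'(-4) < 0, the function is decreasing (-1)

-1


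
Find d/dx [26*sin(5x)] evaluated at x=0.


Apply the chain rule to differentiate 26*sin(5x):
d/dx [26*sin(5x)]
= 26 * cos(5x) * d/dx(5x)
= 26 * 5 * cos(5x)
= 130 * cos(5x)
Evaluate at x = 0:
= 130 * cos(0)
= 130 * 1
= 130

130


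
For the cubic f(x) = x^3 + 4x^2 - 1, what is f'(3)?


Differentiate f(x) = x^3 + 4x^2 - 1 term by term:
f'(x) = 3x^2 + 8x
Substitute x = 3:
f'(3) = 3 * 3^2 + 8 * 3 + 0
= 27 + 24 + 0
= 51

51


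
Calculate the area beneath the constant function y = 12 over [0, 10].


The area under a constant function y = 12 is a rectangle.
Width = 10 - 0 = 10
Height = 12
Area = width * height
= 10 * 12
= 120

120


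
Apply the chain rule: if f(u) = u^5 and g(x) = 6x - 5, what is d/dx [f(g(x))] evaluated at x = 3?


Using the chain rule: (f(g(x)))' = f'(g(x)) * g'(x)
First, find g(3):
g(3) = 6 * 3 - 5 = 13
Next, f'(u) = 5u^4
And g'(x) = 6
So f'(g(3)) * g'(3)
= 5 * 13^4 * 6
= 5 * 28561 * 6
= 856830

856830


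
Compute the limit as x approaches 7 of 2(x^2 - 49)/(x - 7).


Direct substitution gives 0/0, so we factor the numerator.
Factor: 2(x^2 - 49) = 2 * (x - 7)(x + 7)
Cancel the common factor (x - 7):
2(x^2 - 49)/(x - 7) = 2 * (x + 7)
Now substitute x = 7:
= 2 * (7 + 7) = 28

28


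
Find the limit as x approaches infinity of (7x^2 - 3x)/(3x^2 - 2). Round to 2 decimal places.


For limits at infinity with equal-degree polynomials,
we compare leading coefficients.
Numerator leading term: 7x^2
Denominator leading term: 3x^2
Divide both by x^2:
lim = (7 - 3/x) / (3 - 2/x^2)
As x -> infinity, the 1/x and 1/x^2 terms vanish:
= 7/3 ≈ 2.33

2.33


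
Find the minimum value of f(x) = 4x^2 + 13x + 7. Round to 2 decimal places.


For a quadratic f(x) = ax^2 + bx + c with a > 0, the minimum is at the vertex.
Vertex x-coordinate: x = -b/(2a)
x = -(13) / (2 * 4)
x = -13/8
Substitute back to find the minimum value:
f(-13/8) = 4 * (-13/8)^2 + 13 * (-13/8) + 7
= 169/16 - 169/8 + 7
= -57/16 ≈ -3.56

-3.56


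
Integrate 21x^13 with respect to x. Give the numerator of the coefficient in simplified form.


Apply the power rule for integration:
integral of ax^n dx = a/(n+1) * x^(n+1) + C
integral of 21x^13 dx
= 21/14 * x^14 + C
= 3/2 * x^14 + C
The coefficient in lowest terms is 3/2, and its numerator is 3

3


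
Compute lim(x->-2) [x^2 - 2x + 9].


Since polynomials are continuous, we use direct substitution.
lim(x->-2) of x^2 - 2x + 9
= 1 * (-2)^2 - 2 * (-2) + 9
= 4 + 4 + 9
= 17

17


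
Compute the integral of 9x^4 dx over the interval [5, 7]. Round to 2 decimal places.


Find the antiderivative of 9x^4:
F(x) = 9/5 * x^5
Apply the Fundamental Theorem of Calculus:
F(7) - F(5)
= 9/5 * 7^5 - 9/5 * 5^5
= 9/5 * (16807 - 3125)
= 9/5 * 13682
= 123138/5 = 24627.60

24627.60


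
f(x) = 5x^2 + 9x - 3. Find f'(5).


Differentiate term by term using power and sum rules:
f(x) = 5x^2 + 9x - 3
f'(x) = 10x + 9
Substitute x = 5:
f'(5) = 10 * 5 + 9
= 50 + 9
= 59

59


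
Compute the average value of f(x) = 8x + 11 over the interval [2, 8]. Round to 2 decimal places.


Average value = 1/(b-a) * integral from a to b of f(x) dx
First compute the integral of 8x + 11:
F(x) = 4x^2 + 11x
F(8) = 4 * 64 + 11 * 8 = 344
F(2) = 4 * 4 + 11 * 2 = 38
Integral = 344 - 38 = 306
Average = 306 / (8 - 2) = 306 / 6
= 51 = 51.00

51.00


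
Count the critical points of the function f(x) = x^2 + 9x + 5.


Find where f'(x) = 0:
f'(x) = 2x + 9
Set f'(x) = 0:
2x + 9 = 0
x = -9 / 2 = -9/2
This is a linear equation in x, so there is exactly one solution.
Number of critical points: 1

1


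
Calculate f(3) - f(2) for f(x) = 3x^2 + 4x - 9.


Net change = f(b) - f(a)
f(x) = 3x^2 + 4x - 9
Compute f(3):
f(3) = 3 * 3^2 + 4 * 3 - 9
= 27 + 12 - 9
= 30
Compute f(2):
f(2) = 3 * 2^2 + 4 * 2 - 9
= 12 + 8 - 9
= 11
Net change = 30 - 11 = 19

19


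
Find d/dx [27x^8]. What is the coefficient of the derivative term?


We apply the power rule: d/dx [ax^n] = a*n * x^(n-1)
d/dx [27x^8]
= 27 * 8 * x^(8-1)
= 216x^7
The coefficient is 216

216


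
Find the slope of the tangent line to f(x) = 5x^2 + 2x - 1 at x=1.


The slope of the tangent line equals f'(x) at the point.
f(x) = 5x^2 + 2x - 1
f'(x) = 10x + 2
At x = 1:
f'(1) = 10 * 1 + 2
= 10 + 2
= 12

12


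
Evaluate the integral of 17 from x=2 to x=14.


The integral of a constant k over [a, b] equals k * (b - a).
integral from 2 to 14 of 17 dx
= 17 * (14 - 2)
= 17 * 12
= 204

204


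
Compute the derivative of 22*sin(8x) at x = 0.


Apply the chain rule to differentiate 22*sin(8x):
d/dx [22*sin(8x)]
= 22 * cos(8x) * d/dx(8x)
= 22 * 8 * cos(8x)
= 176 * cos(8x)
Evaluate at x = 0:
= 176 * cos(0)
= 176 * 1
= 176

176


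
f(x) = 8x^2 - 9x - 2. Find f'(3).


Differentiate term by term using power and sum rules:
f(x) = 8x^2 - 9x - 2
f'(x) = 16x - 9
Substitute x = 3:
f'(3) = 16 * 3 - 9
= 48 - 9
= 39

39


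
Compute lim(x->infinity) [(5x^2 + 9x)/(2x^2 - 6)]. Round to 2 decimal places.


For limits at infinity with equal-degree polynomials,
we compare leading coefficients.
Numerator leading term: 5x^2
Denominator leading term: 2x^2
Divide both by x^2:
lim = (5 + 9/x) / (2 - 6/x^2)
As x -> infinity, the 1/x and 1/x^2 terms vanish:
= 5/2 = 2.50

2.50


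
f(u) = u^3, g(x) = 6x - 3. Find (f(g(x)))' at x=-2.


Using the chain rule: (f(g(x)))' = f'(g(x)) * g'(x)
First, find g(-2):
g(-2) = 6 * (-2) - 3 = -15
Next, f'(u) = 3u^2
And g'(x) = 6
So f'(g(-2)) * g'(-2)
= 3 * (-15)^2 * 6
= 3 * 225 * 6
= 4050

4050


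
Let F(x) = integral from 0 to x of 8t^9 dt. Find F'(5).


By the Fundamental Theorem of Calculus (Part 1):
If F(x) = integral from 0 to x of f(t) dt, then F'(x) = f(x)
Here f(t) = 8t^9
So F'(x) = 8x^9
Evaluate at x = 5:
F'(5) = 8 * 5^9
= 8 * 1953125
= 15625000

15625000


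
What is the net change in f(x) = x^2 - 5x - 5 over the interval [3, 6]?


Net change = f(b) - f(a)
f(x) = x^2 - 5x - 5
Compute f(6):
f(6) = 1 * 6^2 - 5 * 6 - 5
= 36 - 30 - 5
= 1
Compute f(3):
f(3) = 1 * 3^2 - 5 * 3 - 5
= 9 - 15 - 5
= -11
Net change = 1 - (-11) = 12

12


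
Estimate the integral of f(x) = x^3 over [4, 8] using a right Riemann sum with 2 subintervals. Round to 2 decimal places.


Right Riemann sum uses right endpoints of each subinterval.
Interval: [4, 8], n = 2
dx = (8 - 4) / 2 = 2
Right endpoints: [6, 8]
f values: [216, 512]
Sum = dx * (sum of f values)
= 2 * 728
= 1456 = 1456.00

1456.00


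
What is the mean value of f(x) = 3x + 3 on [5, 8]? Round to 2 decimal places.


Average value = 1/(b-a) * integral from a to b of f(x) dx
First compute the integral of 3x + 3:
F(x) = (3/2)x^2 + 3x
F(8) = 3/2 * 64 + 3 * 8 = 120
F(5) = 3/2 * 25 + 3 * 5 = 105/2
Integral = 120 - 105/2 = 135/2
Average = (135/2) / (8 - 5) = (135/2) / 3
= 45/2 = 22.50

22.50


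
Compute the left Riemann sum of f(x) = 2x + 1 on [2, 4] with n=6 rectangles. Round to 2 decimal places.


Left Riemann sum uses left endpoints of each subinterval.
Interval: [2, 4], n = 6
dx = (4 - 2) / 6 = 1/3
Left endpoints: [2, 7/3, 8/3, 3, 10/3, 11/3]
f values: [5, 17/3, 19/3, 7, 23/3, 25/3]
Sum = dx * (sum of f values)
= 1/3 * 40
= 40/3 ≈ 13.33

13.33


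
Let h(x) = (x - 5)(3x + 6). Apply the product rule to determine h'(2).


Let u(x) = x - 5 and v(x) = 3x + 6
u'(x) = 1
v'(x) = 3
Product rule: h'(x) = u'(x)*v(x) + u(x)*v'(x)
= 1 * (3x + 6) + (x - 5) * 3
At x = 2:
u(2) = 1 * 2 - 5 = -3
v(2) = 3 * 2 + 6 = 12
h'(2) = 1 * 12 + (-3) * 3
= 12 - 9
= 3

3


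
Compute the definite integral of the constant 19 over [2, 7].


The integral of a constant k over [a, b] equals k * (b - a).
integral from 2 to 7 of 19 dx
= 19 * (7 - 2)
= 19 * 5
= 95

95


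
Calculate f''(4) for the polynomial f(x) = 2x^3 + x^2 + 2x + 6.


First derivative:
f'(x) = 6x^2 + 2x + 2
Second derivative:
f''(x) = 12x + 2
Substitute x = 4:
f''(4) = 12 * 4 + 2
= 48 + 2
= 50

50


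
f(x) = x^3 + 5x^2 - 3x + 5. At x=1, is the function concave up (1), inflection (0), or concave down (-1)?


Concavity is determined by the sign of f''(x).
f(x) = x^3 + 5x^2 - 3x + 5
f'(x) = 3x^2 + 10x - 3
f''(x) = 6x + 10
f''(1) = 6 * 1 + 10
= 6 + 10
= 16
Since f''(1) > 0, the function is concave up (1)

1


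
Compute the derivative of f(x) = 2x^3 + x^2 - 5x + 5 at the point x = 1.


Differentiate f(x) = 2x^3 + x^2 - 5x + 5 term by term:
f'(x) = 6x^2 + 2x - 5
Substitute x = 1:
f'(1) = 6 * 1^2 + 2 * 1 - 5
= 6 + 2 - 5
= 3

3


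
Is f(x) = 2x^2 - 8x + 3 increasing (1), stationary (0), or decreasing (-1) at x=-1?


Compute f'(x) to determine behavior:
f'(x) = 4x - 8
f'(-1) = 4 * (-1) - 8
= -4 - 8
= -12
Since f'(-1) < 0, the function is decreasing (-1)

-1


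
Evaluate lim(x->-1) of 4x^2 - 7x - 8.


Since polynomials are continuous, we use direct substitution.
lim(x->-1) of 4x^2 - 7x - 8
= 4 * (-1)^2 - 7 * (-1) - 8
= 4 + 7 - 8
= 3

3


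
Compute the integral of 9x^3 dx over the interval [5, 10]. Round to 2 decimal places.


Find the antiderivative of 9x^3:
F(x) = 9/4 * x^4
Apply the Fundamental Theorem of Calculus:
F(10) - F(5)
= 9/4 * 10^4 - 9/4 * 5^4
= 9/4 * (10000 - 625)
= 9/4 * 9375
= 84375/4 = 21093.75

21093.75


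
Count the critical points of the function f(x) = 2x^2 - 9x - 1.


Find where f'(x) = 0:
f'(x) = 4x - 9
Set f'(x) = 0:
4x - 9 = 0
x = 9 / 4 = 9/4
This is a linear equation in x, so there is exactly one solution.
Number of critical points: 1

1


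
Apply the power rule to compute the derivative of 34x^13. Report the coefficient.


We apply the power rule: d/dx [ax^n] = a*n * x^(n-1)
d/dx [34x^13]
= 34 * 13 * x^(13-1)
= 442x^12
The coefficient is 442

442


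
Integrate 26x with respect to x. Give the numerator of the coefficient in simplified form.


Apply the power rule for integration:
integral of ax^n dx = a/(n+1) * x^(n+1) + C
integral of 26x dx
= 26/2 * x^2 + C
= 13 * x^2 + C
The coefficient in lowest terms is 13 = 13/1, so its numerator is 13

13


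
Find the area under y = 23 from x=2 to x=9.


The area under a constant function y = 23 is a rectangle.
Width = 9 - 2 = 7
Height = 23
Area = width * height
= 7 * 23
= 161

161


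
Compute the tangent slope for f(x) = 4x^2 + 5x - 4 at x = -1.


The slope of the tangent line equals f'(x) at the point.
f(x) = 4x^2 + 5x - 4
f'(x) = 8x + 5
At x = -1:
f'(-1) = 8 * (-1) + 5
= -8 + 5
= -3

-3


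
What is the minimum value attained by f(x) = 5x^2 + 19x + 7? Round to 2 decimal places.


For a quadratic f(x) = ax^2 + bx + c with a > 0, the minimum is at the vertex.
Vertex x-coordinate: x = -b/(2a)
x = -(19) / (2 * 5)
x = -19/10
Substitute back to find the minimum value:
f(-19/10) = 5 * (-19/10)^2 + 19 * (-19/10) + 7
= 361/20 - 361/10 + 7
= -221/20 = -11.05

-11.05


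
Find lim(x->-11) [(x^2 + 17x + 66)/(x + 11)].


Direct substitution gives 0/0, so we factor the numerator.
Factor: (x^2 + 17x + 66) = (x + 11)(x + 6)
Cancel the common factor (x + 11):
(x^2 + 17x + 66)/(x + 11) = (x + 6)
Now substitute x = -11:
= (-11) - (-6) = -5

-5


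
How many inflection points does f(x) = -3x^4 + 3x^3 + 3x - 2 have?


Inflection points occur where f''(x) = 0 and concavity changes.
f(x) = -3x^4 + 3x^3 + 3x - 2
f'(x) = -12x^3 + 9x^2 + 3
f''(x) = -36x^2 + 18x
This is a quadratic in x. Use the discriminant to count real roots.
Discriminant = (18)^2 - 4 * (-36) * 0
= 324 - 0
= 324
Since discriminant > 0, f''(x) = 0 has 2 distinct real solutions.
A quadratic with two distinct real roots changes sign at each root, so concavity changes at both.
Number of inflection points: 2

2


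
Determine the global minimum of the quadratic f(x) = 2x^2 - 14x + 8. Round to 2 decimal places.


For a quadratic f(x) = ax^2 + bx + c with a > 0, the minimum is at the vertex.
Vertex x-coordinate: x = -b/(2a)
x = -(-14) / (2 * 2)
x = 14/4 = 7/2
Substitute back to find the minimum value:
f(7/2) = 2 * (7/2)^2 - 14 * (7/2) + 8
= 49/2 - 49 + 8
= -33/2 = -16.50

-16.50


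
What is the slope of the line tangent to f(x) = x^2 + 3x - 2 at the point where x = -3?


The slope of the tangent line equals f'(x) at the point.
f(x) = x^2 + 3x - 2
f'(x) = 2x + 3
At x = -3:
f'(-3) = 2 * (-3) + 3
= -6 + 3
= -3

-3


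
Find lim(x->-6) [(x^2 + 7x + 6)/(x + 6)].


Direct substitution gives 0/0, so we factor the numerator.
Factor: (x^2 + 7x + 6) = (x + 6)(x + 1)
Cancel the common factor (x + 6):
(x^2 + 7x + 6)/(x + 6) = (x + 1)
Now substitute x = -6:
= (-6) - (-1) = -5

-5


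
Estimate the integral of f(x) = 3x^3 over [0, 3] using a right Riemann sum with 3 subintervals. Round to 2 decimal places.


Right Riemann sum uses right endpoints of each subinterval.
Interval: [0, 3], n = 3
dx = (3 - 0) / 3 = 1
Right endpoints: [1, 2, 3]
f values: [3, 24, 81]
Sum = dx * (sum of f values)
= 1 * 108
= 108 = 108.00

108.00


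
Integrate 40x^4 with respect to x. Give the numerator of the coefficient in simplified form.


Apply the power rule for integration:
integral of ax^n dx = a/(n+1) * x^(n+1) + C
integral of 40x^4 dx
= 40/5 * x^5 + C
= 8 * x^5 + C
The coefficient in lowest terms is 8 = 8/1, so its numerator is 8

8


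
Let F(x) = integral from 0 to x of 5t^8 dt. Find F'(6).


By the Fundamental Theorem of Calculus (Part 1):
If F(x) = integral from 0 to x of f(t) dt, then F'(x) = f(x)
Here f(t) = 5t^8
So F'(x) = 5x^8
Evaluate at x = 6:
F'(6) = 5 * 6^8
= 5 * 1679616
= 8398080

8398080


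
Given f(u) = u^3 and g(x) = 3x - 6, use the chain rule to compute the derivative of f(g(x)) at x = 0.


Using the chain rule: (f(g(x)))' = f'(g(x)) * g'(x)
First, find g(0):
g(0) = 3 * 0 - 6 = -6
Next, f'(u) = 3u^2
And g'(x) = 3
So f'(g(0)) * g'(0)
= 3 * (-6)^2 * 3
= 3 * 36 * 3
= 324

324


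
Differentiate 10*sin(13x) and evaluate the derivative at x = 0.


Apply the chain rule to differentiate 10*sin(13x):
d/dx [10*sin(13x)]
= 10 * cos(13x) * d/dx(13x)
= 10 * 13 * cos(13x)
= 130 * cos(13x)
Evaluate at x = 0:
= 130 * cos(0)
= 130 * 1
= 130

130


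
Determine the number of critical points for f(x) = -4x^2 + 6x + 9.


Find where f'(x) = 0:
f'(x) = -8x + 6
Set f'(x) = 0:
-8x + 6 = 0
x = -6 / (-8) = 3/4
This is a linear equation in x, so there is exactly one solution.
Number of critical points: 1

1


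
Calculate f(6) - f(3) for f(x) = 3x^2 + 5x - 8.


Net change = f(b) - f(a)
f(x) = 3x^2 + 5x - 8
Compute f(6):
f(6) = 3 * 6^2 + 5 * 6 - 8
= 108 + 30 - 8
= 130
Compute f(3):
f(3) = 3 * 3^2 + 5 * 3 - 8
= 27 + 15 - 8
= 34
Net change = 130 - 34 = 96

96


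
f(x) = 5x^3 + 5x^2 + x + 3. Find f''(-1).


First derivative:
f'(x) = 15x^2 + 10x + 1
Second derivative:
f''(x) = 30x + 10
Substitute x = -1:
f''(-1) = 30 * (-1) + 10
= -30 + 10
= -20

-20


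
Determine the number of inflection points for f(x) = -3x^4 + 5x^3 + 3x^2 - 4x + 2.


Inflection points occur where f''(x) = 0 and concavity changes.
f(x) = -3x^4 + 5x^3 + 3x^2 - 4x + 2
f'(x) = -12x^3 + 15x^2 + 6x - 4
f''(x) = -36x^2 + 30x + 6
This is a quadratic in x. Use the discriminant to count real roots.
Discriminant = (30)^2 - 4 * (-36) * 6
= 900 - (-864)
= 1764
Since discriminant > 0, f''(x) = 0 has 2 distinct real solutions.
A quadratic with two distinct real roots changes sign at each root, so concavity changes at both.
Number of inflection points: 2

2


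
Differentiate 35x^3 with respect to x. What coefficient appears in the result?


We apply the power rule: d/dx [ax^n] = a*n * x^(n-1)
d/dx [35x^3]
= 35 * 3 * x^(3-1)
= 105x^2
The coefficient is 105

105


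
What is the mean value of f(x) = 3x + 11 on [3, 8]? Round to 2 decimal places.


Average value = 1/(b-a) * integral from a to b of f(x) dx
First compute the integral of 3x + 11:
F(x) = (3/2)x^2 + 11x
F(8) = 3/2 * 64 + 11 * 8 = 184
F(3) = 3/2 * 9 + 11 * 3 = 93/2
Integral = 184 - 93/2 = 275/2
Average = (275/2) / (8 - 3) = (275/2) / 5
= 55/2 = 27.50

27.50


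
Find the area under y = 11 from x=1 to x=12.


The area under a constant function y = 11 is a rectangle.
Width = 12 - 1 = 11
Height = 11
Area = width * height
= 11 * 11
= 121

121


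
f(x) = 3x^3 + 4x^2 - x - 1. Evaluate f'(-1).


Differentiate f(x) = 3x^3 + 4x^2 - x - 1 term by term:
f'(x) = 9x^2 + 8x - 1
Substitute x = -1:
f'(-1) = 9 * (-1)^2 + 8 * (-1) - 1
= 9 - 8 - 1
= 0

0


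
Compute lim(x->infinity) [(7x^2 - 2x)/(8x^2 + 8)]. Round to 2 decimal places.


For limits at infinity with equal-degree polynomials,
we compare leading coefficients.
Numerator leading term: 7x^2
Denominator leading term: 8x^2
Divide both by x^2:
lim = (7 - 2/x) / (8 + 8/x^2)
As x -> infinity, the 1/x and 1/x^2 terms vanish:
= 7/8 ≈ 0.88

0.88


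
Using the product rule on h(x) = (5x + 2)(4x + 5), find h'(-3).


Let u(x) = 5x + 2 and v(x) = 4x + 5
u'(x) = 5
v'(x) = 4
Product rule: h'(x) = u'(x)*v(x) + u(x)*v'(x)
= 5 * (4x + 5) + (5x + 2) * 4
At x = -3:
u(-3) = 5 * (-3) + 2 = -13
v(-3) = 4 * (-3) + 5 = -7
h'(-3) = 5 * (-7) + (-13) * 4
= -35 - 52
= -87

-87


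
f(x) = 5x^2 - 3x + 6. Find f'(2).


Differentiate term by term using power and sum rules:
f(x) = 5x^2 - 3x + 6
f'(x) = 10x - 3
Substitute x = 2:
f'(2) = 10 * 2 - 3
= 20 - 3
= 17

17


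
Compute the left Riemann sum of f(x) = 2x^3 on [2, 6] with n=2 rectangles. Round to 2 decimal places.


Left Riemann sum uses left endpoints of each subinterval.
Interval: [2, 6], n = 2
dx = (6 - 2) / 2 = 2
Left endpoints: [2, 4]
f values: [16, 128]
Sum = dx * (sum of f values)
= 2 * 144
= 288 = 288.00

288.00


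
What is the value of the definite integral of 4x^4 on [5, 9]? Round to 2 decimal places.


Find the antiderivative of 4x^4:
F(x) = 4/5 * x^5
Apply the Fundamental Theorem of Calculus:
F(9) - F(5)
= 4/5 * 9^5 - 4/5 * 5^5
= 4/5 * (59049 - 3125)
= 4/5 * 55924
= 223696/5 = 44739.20

44739.20


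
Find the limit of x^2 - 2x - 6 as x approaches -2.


Since polynomials are continuous, we use direct substitution.
lim(x->-2) of x^2 - 2x - 6
= 1 * (-2)^2 - 2 * (-2) - 6
= 4 + 4 - 6
= 2

2


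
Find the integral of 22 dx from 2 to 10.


The integral of a constant k over [a, b] equals k * (b - a).
integral from 2 to 10 of 22 dx
= 22 * (10 - 2)
= 22 * 8
= 176

176


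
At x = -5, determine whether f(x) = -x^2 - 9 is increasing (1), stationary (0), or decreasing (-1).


Compute f'(x) to determine behavior:
f'(x) = -2x
f'(-5) = -2 * (-5) + 0
= 10 + 0
= 10
Since f'(-5) > 0, the function is increasing (1)

1


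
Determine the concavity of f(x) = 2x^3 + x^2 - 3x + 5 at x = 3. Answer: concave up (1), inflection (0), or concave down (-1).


Concavity is determined by the sign of f''(x).
f(x) = 2x^3 + x^2 - 3x + 5
f'(x) = 6x^2 + 2x - 3
f''(x) = 12x + 2
f''(3) = 12 * 3 + 2
= 36 + 2
= 38
Since f''(3) > 0, the function is concave up (1)

1


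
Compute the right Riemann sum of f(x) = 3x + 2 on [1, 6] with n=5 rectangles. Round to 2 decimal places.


Right Riemann sum uses right endpoints of each subinterval.
Interval: [1, 6], n = 5
dx = (6 - 1) / 5 = 1
Right endpoints: [2, 3, 4, 5, 6]
f values: [8, 11, 14, 17, 20]
Sum = dx * (sum of f values)
= 1 * 70
= 70 = 70.00

70.00


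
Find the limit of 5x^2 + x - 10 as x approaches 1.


Since polynomials are continuous, we use direct substitution.
lim(x->1) of 5x^2 + x - 10
= 5 * 1^2 + 1 * 1 - 10
= 5 + 1 - 10
= -4

-4


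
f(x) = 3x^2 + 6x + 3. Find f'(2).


Differentiate term by term using power and sum rules:
f(x) = 3x^2 + 6x + 3
f'(x) = 6x + 6
Substitute x = 2:
f'(2) = 6 * 2 + 6
= 12 + 6
= 18

18


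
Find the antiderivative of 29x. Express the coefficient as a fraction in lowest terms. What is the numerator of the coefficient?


Apply the power rule for integration:
integral of ax^n dx = a/(n+1) * x^(n+1) + C
integral of 29x dx
= 29/2 * x^2 + C
The coefficient in lowest terms is 29/2, and its numerator is 29

29


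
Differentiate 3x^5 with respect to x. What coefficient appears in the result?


We apply the power rule: d/dx [ax^n] = a*n * x^(n-1)
d/dx [3x^5]
= 3 * 5 * x^(5-1)
= 15x^4
The coefficient is 15

15


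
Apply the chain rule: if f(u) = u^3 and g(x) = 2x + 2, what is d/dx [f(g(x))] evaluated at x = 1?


Using the chain rule: (f(g(x)))' = f'(g(x)) * g'(x)
First, find g(1):
g(1) = 2 * 1 + 2 = 4
Next, f'(u) = 3u^2
And g'(x) = 2
So f'(g(1)) * g'(1)
= 3 * 4^2 * 2
= 3 * 16 * 2
= 96

96


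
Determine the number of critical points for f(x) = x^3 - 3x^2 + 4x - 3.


Find where f'(x) = 0:
f(x) = x^3 - 3x^2 + 4x - 3
f'(x) = 3x^2 - 6x + 4
This is a quadratic in x. Use the discriminant to count real roots.
Discriminant = (-6)^2 - 4 * 3 * 4
= 36 - 48
= -12
Since discriminant < 0, f'(x) = 0 has no real solutions.
Number of critical points: 0

0


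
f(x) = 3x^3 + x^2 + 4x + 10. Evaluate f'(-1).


Differentiate f(x) = 3x^3 + x^2 + 4x + 10 term by term:
f'(x) = 9x^2 + 2x + 4
Substitute x = -1:
f'(-1) = 9 * (-1)^2 + 2 * (-1) + 4
= 9 - 2 + 4
= 11

11


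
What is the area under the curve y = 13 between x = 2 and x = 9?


The area under a constant function y = 13 is a rectangle.
Width = 9 - 2 = 7
Height = 13
Area = width * height
= 7 * 13
= 91

91


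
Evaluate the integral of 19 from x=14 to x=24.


The integral of a constant k over [a, b] equals k * (b - a).
integral from 14 to 24 of 19 dx
= 19 * (24 - 14)
= 19 * 10
= 190

190


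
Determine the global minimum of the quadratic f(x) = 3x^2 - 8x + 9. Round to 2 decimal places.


For a quadratic f(x) = ax^2 + bx + c with a > 0, the minimum is at the vertex.
Vertex x-coordinate: x = -b/(2a)
x = -(-8) / (2 * 3)
x = 8/6 = 4/3
Substitute back to find the minimum value:
f(4/3) = 3 * (4/3)^2 - 8 * (4/3) + 9
= 16/3 - 32/3 + 9
= 11/3 ≈ 3.67

3.67


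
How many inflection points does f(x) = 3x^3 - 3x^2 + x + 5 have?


Inflection points occur where f''(x) = 0 and concavity changes.
f(x) = 3x^3 - 3x^2 + x + 5
f'(x) = 9x^2 - 6x + 1
f''(x) = 18x - 6
Set f''(x) = 0:
18x - 6 = 0
x = 6 / 18 = 1/3
Since f''(x) is linear (degree 1), it changes sign at this point.
Therefore there is exactly 1 inflection point.

1


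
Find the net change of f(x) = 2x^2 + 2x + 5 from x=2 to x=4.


Net change = f(b) - f(a)
f(x) = 2x^2 + 2x + 5
Compute f(4):
f(4) = 2 * 4^2 + 2 * 4 + 5
= 32 + 8 + 5
= 45
Compute f(2):
f(2) = 2 * 2^2 + 2 * 2 + 5
= 8 + 4 + 5
= 17
Net change = 45 - 17 = 28

28


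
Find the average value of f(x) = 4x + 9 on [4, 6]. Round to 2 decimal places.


Average value = 1/(b-a) * integral from a to b of f(x) dx
First compute the integral of 4x + 9:
F(x) = 2x^2 + 9x
F(6) = 2 * 36 + 9 * 6 = 126
F(4) = 2 * 16 + 9 * 4 = 68
Integral = 126 - 68 = 58
Average = 58 / (6 - 4) = 58 / 2
= 29 = 29.00

29.00


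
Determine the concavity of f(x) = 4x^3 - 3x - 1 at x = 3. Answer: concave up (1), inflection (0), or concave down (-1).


Concavity is determined by the sign of f''(x).
f(x) = 4x^3 - 3x - 1
f'(x) = 12x^2 - 3
f''(x) = 24x
f''(3) = 24 * 3 + 0
= 72 + 0
= 72
Since f''(3) > 0, the function is concave up (1)

1


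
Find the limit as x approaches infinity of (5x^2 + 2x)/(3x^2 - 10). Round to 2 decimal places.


For limits at infinity with equal-degree polynomials,
we compare leading coefficients.
Numerator leading term: 5x^2
Denominator leading term: 3x^2
Divide both by x^2:
lim = (5 + 2/x) / (3 - 10/x^2)
As x -> infinity, the 1/x and 1/x^2 terms vanish:
= 5/3 ≈ 1.67

1.67


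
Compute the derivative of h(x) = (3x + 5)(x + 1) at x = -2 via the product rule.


Let u(x) = 3x + 5 and v(x) = x + 1
u'(x) = 3
v'(x) = 1
Product rule: h'(x) = u'(x)*v(x) + u(x)*v'(x)
= 3 * (x + 1) + (3x + 5) * 1
At x = -2:
u(-2) = 3 * (-2) + 5 = -1
v(-2) = 1 * (-2) + 1 = -1
h'(-2) = 3 * (-1) + (-1) * 1
= -3 - 1
= -4

-4


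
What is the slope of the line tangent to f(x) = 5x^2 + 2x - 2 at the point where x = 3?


The slope of the tangent line equals f'(x) at the point.
f(x) = 5x^2 + 2x - 2
f'(x) = 10x + 2
At x = 3:
f'(3) = 10 * 3 + 2
= 30 + 2
= 32

32


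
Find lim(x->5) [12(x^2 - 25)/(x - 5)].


Direct substitution gives 0/0, so we factor the numerator.
Factor: 12(x^2 - 25) = 12 * (x - 5)(x + 5)
Cancel the common factor (x - 5):
12(x^2 - 25)/(x - 5) = 12 * (x + 5)
Now substitute x = 5:
= 12 * (5 + 5) = 120

120


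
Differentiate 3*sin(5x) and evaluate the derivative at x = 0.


Apply the chain rule to differentiate 3*sin(5x):
d/dx [3*sin(5x)]
= 3 * cos(5x) * d/dx(5x)
= 3 * 5 * cos(5x)
= 15 * cos(5x)
Evaluate at x = 0:
= 15 * cos(0)
= 15 * 1
= 15

15


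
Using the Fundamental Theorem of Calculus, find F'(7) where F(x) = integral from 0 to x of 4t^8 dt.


By the Fundamental Theorem of Calculus (Part 1):
If F(x) = integral from 0 to x of f(t) dt, then F'(x) = f(x)
Here f(t) = 4t^8
So F'(x) = 4x^8
Evaluate at x = 7:
F'(7) = 4 * 7^8
= 4 * 5764801
= 23059204

23059204


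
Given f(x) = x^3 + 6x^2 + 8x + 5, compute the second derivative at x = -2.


First derivative:
f'(x) = 3x^2 + 12x + 8
Second derivative:
f''(x) = 6x + 12
Substitute x = -2:
f''(-2) = 6 * (-2) + 12
= -12 + 12
= 0

0


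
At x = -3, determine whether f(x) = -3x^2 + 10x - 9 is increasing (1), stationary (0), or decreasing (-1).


Compute f'(x) to determine behavior:
f'(x) = -6x + 10
f'(-3) = -6 * (-3) + 10
= 18 + 10
= 28
Since f'(-3) > 0, the function is increasing (1)

1


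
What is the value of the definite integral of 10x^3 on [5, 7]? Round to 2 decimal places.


Find the antiderivative of 10x^3:
F(x) = 10/4 * x^4
Apply the Fundamental Theorem of Calculus:
F(7) - F(5)
= 10/4 * 7^4 - 10/4 * 5^4
= 10/4 * (2401 - 625)
= 10/4 * 1776
= 4440 = 4440.00

4440.00


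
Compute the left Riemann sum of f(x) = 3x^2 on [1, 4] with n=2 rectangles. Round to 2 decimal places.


Left Riemann sum uses left endpoints of each subinterval.
Interval: [1, 4], n = 2
dx = (4 - 1) / 2 = 3/2
Left endpoints: [1, 5/2]
f values: [3, 75/4]
Sum = dx * (sum of f values)
= 3/2 * 87/4
= 261/8 ≈ 32.63

32.63


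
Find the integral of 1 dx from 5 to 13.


The integral of a constant k over [a, b] equals k * (b - a).
integral from 5 to 13 of 1 dx
= 1 * (13 - 5)
= 1 * 8
= 8

8


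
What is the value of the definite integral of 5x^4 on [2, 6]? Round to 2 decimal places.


Find the antiderivative of 5x^4:
F(x) = 5/5 * x^5
Apply the Fundamental Theorem of Calculus:
F(6) - F(2)
= 5/5 * 6^5 - 5/5 * 2^5
= 5/5 * (7776 - 32)
= 5/5 * 7744
= 7744 = 7744.00

7744.00


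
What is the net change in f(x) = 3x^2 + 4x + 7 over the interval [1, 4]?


Net change = f(b) - f(a)
f(x) = 3x^2 + 4x + 7
Compute f(4):
f(4) = 3 * 4^2 + 4 * 4 + 7
= 48 + 16 + 7
= 71
Compute f(1):
f(1) = 3 * 1^2 + 4 * 1 + 7
= 3 + 4 + 7
= 14
Net change = 71 - 14 = 57

57


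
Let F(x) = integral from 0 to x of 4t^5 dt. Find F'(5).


By the Fundamental Theorem of Calculus (Part 1):
If F(x) = integral from 0 to x of f(t) dt, then F'(x) = f(x)
Here f(t) = 4t^5
So F'(x) = 4x^5
Evaluate at x = 5:
F'(5) = 4 * 5^5
= 4 * 3125
= 12500

12500


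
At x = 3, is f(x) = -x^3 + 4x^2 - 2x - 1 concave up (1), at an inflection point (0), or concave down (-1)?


Concavity is determined by the sign of f''(x).
f(x) = -x^3 + 4x^2 - 2x - 1
f'(x) = -3x^2 + 8x - 2
f''(x) = -6x + 8
f''(3) = -6 * 3 + 8
= -18 + 8
= -10
Since f''(3) < 0, the function is concave down (-1)

-1


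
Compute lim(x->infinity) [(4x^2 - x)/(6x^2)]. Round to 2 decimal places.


For limits at infinity with equal-degree polynomials,
we compare leading coefficients.
Numerator leading term: 4x^2
Denominator leading term: 6x^2
Divide both by x^2:
lim = (4 - 1/x) / (6)
As x -> infinity, the 1/x and 1/x^2 terms vanish:
= 4/6 = 2/3 ≈ 0.67

0.67


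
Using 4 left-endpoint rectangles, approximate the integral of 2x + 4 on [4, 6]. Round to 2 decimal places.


Left Riemann sum uses left endpoints of each subinterval.
Interval: [4, 6], n = 4
dx = (6 - 4) / 4 = 1/2
Left endpoints: [4, 9/2, 5, 11/2]
f values: [12, 13, 14, 15]
Sum = dx * (sum of f values)
= 1/2 * 54
= 27 = 27.00

27.00


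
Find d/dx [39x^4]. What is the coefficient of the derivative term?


We apply the power rule: d/dx [ax^n] = a*n * x^(n-1)
d/dx [39x^4]
= 39 * 4 * x^(4-1)
= 156x^3
The coefficient is 156

156


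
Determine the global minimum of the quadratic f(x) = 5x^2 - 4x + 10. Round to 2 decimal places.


For a quadratic f(x) = ax^2 + bx + c with a > 0, the minimum is at the vertex.
Vertex x-coordinate: x = -b/(2a)
x = -(-4) / (2 * 5)
x = 4/10 = 2/5
Substitute back to find the minimum value:
f(2/5) = 5 * (2/5)^2 - 4 * (2/5) + 10
= 4/5 - 8/5 + 10
= 46/5 = 9.20

9.20


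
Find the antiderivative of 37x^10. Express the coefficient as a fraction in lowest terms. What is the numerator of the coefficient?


Apply the power rule for integration:
integral of ax^n dx = a/(n+1) * x^(n+1) + C
integral of 37x^10 dx
= 37/11 * x^11 + C
The coefficient in lowest terms is 37/11, and its numerator is 37

37


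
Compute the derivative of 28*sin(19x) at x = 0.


Apply the chain rule to differentiate 28*sin(19x):
d/dx [28*sin(19x)]
= 28 * cos(19x) * d/dx(19x)
= 28 * 19 * cos(19x)
= 532 * cos(19x)
Evaluate at x = 0:
= 532 * cos(0)
= 532 * 1
= 532

532


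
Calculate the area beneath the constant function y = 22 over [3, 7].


The area under a constant function y = 22 is a rectangle.
Width = 7 - 3 = 4
Height = 22
Area = width * height
= 4 * 22
= 88

88


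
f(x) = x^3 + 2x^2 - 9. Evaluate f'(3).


Differentiate f(x) = x^3 + 2x^2 - 9 term by term:
f'(x) = 3x^2 + 4x
Substitute x = 3:
f'(3) = 3 * 3^2 + 4 * 3 + 0
= 27 + 12 + 0
= 39

39


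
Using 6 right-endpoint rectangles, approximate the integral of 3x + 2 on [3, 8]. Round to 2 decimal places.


Right Riemann sum uses right endpoints of each subinterval.
Interval: [3, 8], n = 6
dx = (8 - 3) / 6 = 5/6
Right endpoints: [23/6, 14/3, 11/2, 19/3, 43/6, 8]
f values: [27/2, 16, 37/2, 21, 47/2, 26]
Sum = dx * (sum of f values)
= 5/6 * 237/2
= 395/4 = 98.75

98.75


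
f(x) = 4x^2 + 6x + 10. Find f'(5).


Differentiate term by term using power and sum rules:
f(x) = 4x^2 + 6x + 10
f'(x) = 8x + 6
Substitute x = 5:
f'(5) = 8 * 5 + 6
= 40 + 6
= 46

46


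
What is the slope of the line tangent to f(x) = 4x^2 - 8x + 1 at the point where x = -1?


The slope of the tangent line equals f'(x) at the point.
f(x) = 4x^2 - 8x + 1
f'(x) = 8x - 8
At x = -1:
f'(-1) = 8 * (-1) - 8
= -8 - 8
= -16

-16


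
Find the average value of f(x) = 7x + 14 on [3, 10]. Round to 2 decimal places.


Average value = 1/(b-a) * integral from a to b of f(x) dx
First compute the integral of 7x + 14:
F(x) = (7/2)x^2 + 14x
F(10) = 7/2 * 100 + 14 * 10 = 490
F(3) = 7/2 * 9 + 14 * 3 = 147/2
Integral = 490 - 147/2 = 833/2
Average = (833/2) / (10 - 3) = (833/2) / 7
= 119/2 = 59.50

59.50


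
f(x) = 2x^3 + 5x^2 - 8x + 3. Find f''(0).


First derivative:
f'(x) = 6x^2 + 10x - 8
Second derivative:
f''(x) = 12x + 10
Substitute x = 0:
f''(0) = 12 * 0 + 10
= 0 + 10
= 10

10


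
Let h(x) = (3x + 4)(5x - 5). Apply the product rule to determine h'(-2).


Let u(x) = 3x + 4 and v(x) = 5x - 5
u'(x) = 3
v'(x) = 5
Product rule: h'(x) = u'(x)*v(x) + u(x)*v'(x)
= 3 * (5x - 5) + (3x + 4) * 5
At x = -2:
u(-2) = 3 * (-2) + 4 = -2
v(-2) = 5 * (-2) - 5 = -15
h'(-2) = 3 * (-15) + (-2) * 5
= -45 - 10
= -55

-55


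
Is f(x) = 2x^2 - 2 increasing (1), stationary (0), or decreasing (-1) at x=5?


Compute f'(x) to determine behavior:
f'(x) = 4x
f'(5) = 4 * 5 + 0
= 20 + 0
= 20
Since f'(5) > 0, the function is increasing (1)

1


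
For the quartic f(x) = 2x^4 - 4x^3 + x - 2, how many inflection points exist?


Inflection points occur where f''(x) = 0 and concavity changes.
f(x) = 2x^4 - 4x^3 + x - 2
f'(x) = 8x^3 - 12x^2 + 1
f''(x) = 24x^2 - 24x
This is a quadratic in x. Use the discriminant to count real roots.
Discriminant = (-24)^2 - 4 * 24 * 0
= 576 - 0
= 576
Since discriminant > 0, f''(x) = 0 has 2 distinct real solutions.
A quadratic with two distinct real roots changes sign at each root, so concavity changes at both.
Number of inflection points: 2

2


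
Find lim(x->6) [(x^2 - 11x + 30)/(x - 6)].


Direct substitution gives 0/0, so we factor the numerator.
Factor: (x^2 - 11x + 30) = (x - 6)(x - 5)
Cancel the common factor (x - 6):
(x^2 - 11x + 30)/(x - 6) = (x - 5)
Now substitute x = 6:
= (6) - (5) = 1

1


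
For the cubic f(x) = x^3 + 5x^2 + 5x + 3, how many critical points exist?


Find where f'(x) = 0:
f(x) = x^3 + 5x^2 + 5x + 3
f'(x) = 3x^2 + 10x + 5
This is a quadratic in x. Use the discriminant to count real roots.
Discriminant = (10)^2 - 4 * 3 * 5
= 100 - 60
= 40
Since discriminant > 0, f'(x) = 0 has 2 real solutions.
Number of critical points: 2

2
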